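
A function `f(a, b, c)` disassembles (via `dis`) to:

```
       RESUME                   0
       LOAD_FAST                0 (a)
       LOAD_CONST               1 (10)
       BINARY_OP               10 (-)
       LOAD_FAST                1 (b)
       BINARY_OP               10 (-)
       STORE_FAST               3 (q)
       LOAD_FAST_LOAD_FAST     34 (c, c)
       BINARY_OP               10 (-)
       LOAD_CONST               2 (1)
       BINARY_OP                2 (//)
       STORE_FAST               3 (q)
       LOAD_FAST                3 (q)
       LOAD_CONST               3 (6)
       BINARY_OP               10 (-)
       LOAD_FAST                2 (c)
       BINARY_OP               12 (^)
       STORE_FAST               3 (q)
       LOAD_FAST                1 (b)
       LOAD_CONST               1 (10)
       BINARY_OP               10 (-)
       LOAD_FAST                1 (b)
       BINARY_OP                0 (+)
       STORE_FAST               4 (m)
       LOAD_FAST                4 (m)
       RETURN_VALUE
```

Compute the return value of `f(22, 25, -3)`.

40

LOAD_FAST a → push 22. Stack: [22]
LOAD_CONST → push 10. Stack: [22, 10]
BINARY_OP - → 22 - 10 = 12. Stack: [12]
LOAD_FAST b → push 25. Stack: [12, 25]
BINARY_OP - → 12 - 25 = -13. Stack: [-13]
STORE_FAST q → q=-13. Stack: []
LOAD_FAST_LOAD_FAST c,c → push -3,-3. Stack: [-3, -3]
BINARY_OP - → -3 - -3 = 0. Stack: [0]
LOAD_CONST → push 1. Stack: [0, 1]
BINARY_OP // → 0 // 1 = 0. Stack: [0]
STORE_FAST q → q=0. Stack: []
LOAD_FAST q → push 0. Stack: [0]
LOAD_CONST → push 6. Stack: [0, 6]
BINARY_OP - → 0 - 6 = -6. Stack: [-6]
LOAD_FAST c → push -3. Stack: [-6, -3]
BINARY_OP ^ → -6 ^ -3 = 7. Stack: [7]
STORE_FAST q → q=7. Stack: []
LOAD_FAST b → push 25. Stack: [25]
LOAD_CONST → push 10. Stack: [25, 10]
BINARY_OP - → 25 - 10 = 15. Stack: [15]
LOAD_FAST b → push 25. Stack: [15, 25]
BINARY_OP + → 15 + 25 = 40. Stack: [40]
STORE_FAST m → m=40. Stack: []
LOAD_FAST m → push 40. Stack: [40]
RETURN_VALUE → return 40.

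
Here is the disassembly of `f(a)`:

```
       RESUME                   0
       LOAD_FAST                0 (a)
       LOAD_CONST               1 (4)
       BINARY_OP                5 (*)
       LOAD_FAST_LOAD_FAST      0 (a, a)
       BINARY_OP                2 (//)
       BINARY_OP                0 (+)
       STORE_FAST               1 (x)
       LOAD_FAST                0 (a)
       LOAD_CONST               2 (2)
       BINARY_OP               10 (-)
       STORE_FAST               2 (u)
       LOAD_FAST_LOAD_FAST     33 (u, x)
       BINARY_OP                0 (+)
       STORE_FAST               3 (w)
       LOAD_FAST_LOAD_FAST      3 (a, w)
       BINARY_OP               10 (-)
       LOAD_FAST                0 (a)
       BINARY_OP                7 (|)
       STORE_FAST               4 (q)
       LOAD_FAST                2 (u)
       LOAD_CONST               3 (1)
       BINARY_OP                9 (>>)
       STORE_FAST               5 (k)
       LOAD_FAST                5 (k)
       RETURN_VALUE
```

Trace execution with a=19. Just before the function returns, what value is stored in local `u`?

LOAD_FAST a → push 19. Stack: [19]
LOAD_CONST → push 4. Stack: [19, 4]
BINARY_OP * → 19 * 4 = 76. Stack: [76]
LOAD_FAST_LOAD_FAST a,a → push 19,19. Stack: [76, 19, 19]
BINARY_OP // → 19 // 19 = 1. Stack: [76, 1]
BINARY_OP + → 76 + 1 = 77. Stack: [77]
STORE_FAST x → x=77. Stack: []
LOAD_FAST a → push 19. Stack: [19]
LOAD_CONST → push 2. Stack: [19, 2]
BINARY_OP - → 19 - 2 = 17. Stack: [17]
STORE_FAST u → u=17. Stack: []
LOAD_FAST_LOAD_FAST u,x → push 17,77. Stack: [17, 77]
BINARY_OP + → 17 + 77 = 94. Stack: [94]
STORE_FAST w → w=94. Stack: []
LOAD_FAST_LOAD_FAST a,w → push 19,94. Stack: [19, 94]
BINARY_OP - → 19 - 94 = -75. Stack: [-75]
LOAD_FAST a → push 19. Stack: [-75, 19]
BINARY_OP | → -75 | 19 = -73. Stack: [-73]
STORE_FAST q → q=-73. Stack: []
LOAD_FAST u → push 17. Stack: [17]
LOAD_CONST → push 1. Stack: [17, 1]
BINARY_OP >> → 17 >> 1 = 8. Stack: [8]
STORE_FAST k → k=8. Stack: []
LOAD_FAST k → push 8. Stack: [8]
RETURN_VALUE → return 8.

17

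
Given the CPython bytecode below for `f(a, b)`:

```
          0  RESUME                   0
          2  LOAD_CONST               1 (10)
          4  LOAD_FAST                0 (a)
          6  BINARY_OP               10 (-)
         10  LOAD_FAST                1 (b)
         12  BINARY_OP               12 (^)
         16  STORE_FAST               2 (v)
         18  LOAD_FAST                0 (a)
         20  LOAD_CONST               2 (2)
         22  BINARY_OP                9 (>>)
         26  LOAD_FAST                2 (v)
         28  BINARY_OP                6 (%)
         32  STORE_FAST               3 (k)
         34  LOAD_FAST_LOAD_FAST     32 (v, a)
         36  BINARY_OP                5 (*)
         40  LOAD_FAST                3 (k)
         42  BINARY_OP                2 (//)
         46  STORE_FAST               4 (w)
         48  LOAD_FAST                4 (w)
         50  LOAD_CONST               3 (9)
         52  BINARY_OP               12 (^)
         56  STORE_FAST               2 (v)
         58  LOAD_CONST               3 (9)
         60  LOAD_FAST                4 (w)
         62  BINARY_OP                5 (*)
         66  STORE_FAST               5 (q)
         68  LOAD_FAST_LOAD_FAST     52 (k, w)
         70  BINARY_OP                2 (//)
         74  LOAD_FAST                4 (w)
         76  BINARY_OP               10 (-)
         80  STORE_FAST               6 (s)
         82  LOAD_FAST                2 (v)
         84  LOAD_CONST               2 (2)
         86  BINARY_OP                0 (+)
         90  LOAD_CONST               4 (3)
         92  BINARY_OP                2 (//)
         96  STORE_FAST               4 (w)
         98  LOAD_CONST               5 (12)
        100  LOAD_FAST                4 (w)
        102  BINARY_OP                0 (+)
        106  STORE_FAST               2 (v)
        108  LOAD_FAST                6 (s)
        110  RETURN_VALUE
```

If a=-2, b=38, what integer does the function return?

LOAD_CONST → push 10. Stack: [10]
LOAD_FAST a → push -2. Stack: [10, -2]
BINARY_OP - → 10 - -2 = 12. Stack: [12]
LOAD_FAST b → push 38. Stack: [12, 38]
BINARY_OP ^ → 12 ^ 38 = 42. Stack: [42]
STORE_FAST v → v=42. Stack: []
LOAD_FAST a → push -2. Stack: [-2]
LOAD_CONST → push 2. Stack: [-2, 2]
BINARY_OP >> → -2 >> 2 = -1. Stack: [-1]
LOAD_FAST v → push 42. Stack: [-1, 42]
BINARY_OP % → -1 % 42 = 41. Stack: [41]
STORE_FAST k → k=41. Stack: []
LOAD_FAST_LOAD_FAST v,a → push 42,-2. Stack: [42, -2]
BINARY_OP * → 42 * -2 = -84. Stack: [-84]
LOAD_FAST k → push 41. Stack: [-84, 41]
BINARY_OP // → -84 // 41 = -3. Stack: [-3]
STORE_FAST w → w=-3. Stack: []
LOAD_FAST w → push -3. Stack: [-3]
LOAD_CONST → push 9. Stack: [-3, 9]
BINARY_OP ^ → -3 ^ 9 = -12. Stack: [-12]
STORE_FAST v → v=-12. Stack: []
LOAD_CONST → push 9. Stack: [9]
LOAD_FAST w → push -3. Stack: [9, -3]
BINARY_OP * → 9 * -3 = -27. Stack: [-27]
STORE_FAST q → q=-27. Stack: []
LOAD_FAST_LOAD_FAST k,w → push 41,-3. Stack: [41, -3]
BINARY_OP // → 41 // -3 = -14. Stack: [-14]
LOAD_FAST w → push -3. Stack: [-14, -3]
BINARY_OP - → -14 - -3 = -11. Stack: [-11]
STORE_FAST s → s=-11. Stack: []
LOAD_FAST v → push -12. Stack: [-12]
LOAD_CONST → push 2. Stack: [-12, 2]
BINARY_OP + → -12 + 2 = -10. Stack: [-10]
LOAD_CONST → push 3. Stack: [-10, 3]
BINARY_OP // → -10 // 3 = -4. Stack: [-4]
STORE_FAST w → w=-4. Stack: []
LOAD_CONST → push 12. Stack: [12]
LOAD_FAST w → push -4. Stack: [12, -4]
BINARY_OP + → 12 + -4 = 8. Stack: [8]
STORE_FAST v → v=8. Stack: []
LOAD_FAST s → push -11. Stack: [-11]
RETURN_VALUE → return -11.

-11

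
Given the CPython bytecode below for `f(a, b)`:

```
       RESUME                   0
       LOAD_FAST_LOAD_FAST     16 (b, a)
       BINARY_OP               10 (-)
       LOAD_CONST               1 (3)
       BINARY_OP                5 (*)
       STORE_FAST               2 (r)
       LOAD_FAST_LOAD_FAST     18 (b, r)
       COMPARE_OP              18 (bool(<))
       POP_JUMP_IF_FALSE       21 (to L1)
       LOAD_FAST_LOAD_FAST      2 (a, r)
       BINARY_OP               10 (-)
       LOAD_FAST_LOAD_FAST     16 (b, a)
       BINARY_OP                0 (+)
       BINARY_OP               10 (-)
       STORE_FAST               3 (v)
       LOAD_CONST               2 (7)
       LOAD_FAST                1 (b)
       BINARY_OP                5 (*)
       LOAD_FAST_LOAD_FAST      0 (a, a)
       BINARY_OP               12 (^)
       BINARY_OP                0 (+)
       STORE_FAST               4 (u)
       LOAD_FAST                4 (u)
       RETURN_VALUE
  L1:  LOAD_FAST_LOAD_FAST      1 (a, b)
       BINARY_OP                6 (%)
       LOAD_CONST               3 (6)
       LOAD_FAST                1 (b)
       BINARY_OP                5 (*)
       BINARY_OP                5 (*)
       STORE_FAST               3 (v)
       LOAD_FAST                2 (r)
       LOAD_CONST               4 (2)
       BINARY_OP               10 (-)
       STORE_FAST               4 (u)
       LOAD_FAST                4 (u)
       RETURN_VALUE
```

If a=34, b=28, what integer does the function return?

LOAD_FAST_LOAD_FAST b,a → push 28,34. Stack: [28, 34]
BINARY_OP - → 28 - 34 = -6. Stack: [-6]
LOAD_CONST → push 3. Stack: [-6, 3]
BINARY_OP * → -6 * 3 = -18. Stack: [-18]
STORE_FAST r → r=-18. Stack: []
LOAD_FAST_LOAD_FAST b,r → push 28,-18. Stack: [28, -18]
COMPARE_OP bool(<) → 28 vs -18 = False. Stack: [False]
POP_JUMP_IF_FALSE → pop False; jump. Stack: []
LOAD_FAST_LOAD_FAST a,b → push 34,28. Stack: [34, 28]
BINARY_OP % → 34 % 28 = 6. Stack: [6]
LOAD_CONST → push 6. Stack: [6, 6]
LOAD_FAST b → push 28. Stack: [6, 6, 28]
BINARY_OP * → 6 * 28 = 168. Stack: [6, 168]
BINARY_OP * → 6 * 168 = 1008. Stack: [1008]
STORE_FAST v → v=1008. Stack: []
LOAD_FAST r → push -18. Stack: [-18]
LOAD_CONST → push 2. Stack: [-18, 2]
BINARY_OP - → -18 - 2 = -20. Stack: [-20]
STORE_FAST u → u=-20. Stack: []
LOAD_FAST u → push -20. Stack: [-20]
RETURN_VALUE → return -20.

-20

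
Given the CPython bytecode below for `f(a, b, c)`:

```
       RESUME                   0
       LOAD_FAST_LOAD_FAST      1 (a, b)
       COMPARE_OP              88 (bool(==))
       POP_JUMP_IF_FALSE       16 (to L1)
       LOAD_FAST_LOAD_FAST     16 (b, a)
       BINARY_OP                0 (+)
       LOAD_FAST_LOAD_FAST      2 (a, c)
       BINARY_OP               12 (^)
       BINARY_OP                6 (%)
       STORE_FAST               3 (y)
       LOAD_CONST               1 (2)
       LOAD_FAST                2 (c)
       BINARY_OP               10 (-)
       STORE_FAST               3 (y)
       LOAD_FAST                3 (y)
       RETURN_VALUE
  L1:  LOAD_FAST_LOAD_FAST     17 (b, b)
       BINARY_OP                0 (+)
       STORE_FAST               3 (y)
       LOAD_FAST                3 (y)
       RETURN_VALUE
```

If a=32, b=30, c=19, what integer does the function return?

60

LOAD_FAST_LOAD_FAST a,b → push 32,30. Stack: [32, 30]
COMPARE_OP bool(==) → 32 vs 30 = False. Stack: [False]
POP_JUMP_IF_FALSE → pop False; jump. Stack: []
LOAD_FAST_LOAD_FAST b,b → push 30,30. Stack: [30, 30]
BINARY_OP + → 30 + 30 = 60. Stack: [60]
STORE_FAST y → y=60. Stack: []
LOAD_FAST y → push 60. Stack: [60]
RETURN_VALUE → return 60.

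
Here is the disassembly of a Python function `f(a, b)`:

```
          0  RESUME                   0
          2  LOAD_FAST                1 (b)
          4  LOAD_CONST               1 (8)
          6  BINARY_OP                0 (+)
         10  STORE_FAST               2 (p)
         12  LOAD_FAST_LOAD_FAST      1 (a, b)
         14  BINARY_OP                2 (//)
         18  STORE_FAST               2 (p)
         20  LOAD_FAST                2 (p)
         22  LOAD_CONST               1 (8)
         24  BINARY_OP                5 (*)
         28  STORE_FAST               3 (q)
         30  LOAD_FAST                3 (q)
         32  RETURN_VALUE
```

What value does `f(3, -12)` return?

-8

LOAD_FAST b → push -12. Stack: [-12]
LOAD_CONST → push 8. Stack: [-12, 8]
BINARY_OP + → -12 + 8 = -4. Stack: [-4]
STORE_FAST p → p=-4. Stack: []
LOAD_FAST_LOAD_FAST a,b → push 3,-12. Stack: [3, -12]
BINARY_OP // → 3 // -12 = -1. Stack: [-1]
STORE_FAST p → p=-1. Stack: []
LOAD_FAST p → push -1. Stack: [-1]
LOAD_CONST → push 8. Stack: [-1, 8]
BINARY_OP * → -1 * 8 = -8. Stack: [-8]
STORE_FAST q → q=-8. Stack: []
LOAD_FAST q → push -8. Stack: [-8]
RETURN_VALUE → return -8.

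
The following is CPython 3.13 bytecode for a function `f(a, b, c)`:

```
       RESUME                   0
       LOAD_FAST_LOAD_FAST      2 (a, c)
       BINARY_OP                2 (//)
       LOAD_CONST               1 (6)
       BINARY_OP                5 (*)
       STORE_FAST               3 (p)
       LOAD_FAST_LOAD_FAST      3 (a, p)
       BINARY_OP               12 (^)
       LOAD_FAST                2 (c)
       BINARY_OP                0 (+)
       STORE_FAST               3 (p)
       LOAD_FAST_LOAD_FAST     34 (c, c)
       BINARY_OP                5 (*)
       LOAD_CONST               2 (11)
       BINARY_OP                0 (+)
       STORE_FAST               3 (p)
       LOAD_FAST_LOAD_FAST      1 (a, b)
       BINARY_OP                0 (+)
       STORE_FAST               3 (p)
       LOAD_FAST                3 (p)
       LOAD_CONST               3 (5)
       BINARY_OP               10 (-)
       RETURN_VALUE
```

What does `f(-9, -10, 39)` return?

-24

LOAD_FAST_LOAD_FAST a,c → push -9,39. Stack: [-9, 39]
BINARY_OP // → -9 // 39 = -1. Stack: [-1]
LOAD_CONST → push 6. Stack: [-1, 6]
BINARY_OP * → -1 * 6 = -6. Stack: [-6]
STORE_FAST p → p=-6. Stack: []
LOAD_FAST_LOAD_FAST a,p → push -9,-6. Stack: [-9, -6]
BINARY_OP ^ → -9 ^ -6 = 13. Stack: [13]
LOAD_FAST c → push 39. Stack: [13, 39]
BINARY_OP + → 13 + 39 = 52. Stack: [52]
STORE_FAST p → p=52. Stack: []
LOAD_FAST_LOAD_FAST c,c → push 39,39. Stack: [39, 39]
BINARY_OP * → 39 * 39 = 1521. Stack: [1521]
LOAD_CONST → push 11. Stack: [1521, 11]
BINARY_OP + → 1521 + 11 = 1532. Stack: [1532]
STORE_FAST p → p=1532. Stack: []
LOAD_FAST_LOAD_FAST a,b → push -9,-10. Stack: [-9, -10]
BINARY_OP + → -9 + -10 = -19. Stack: [-19]
STORE_FAST p → p=-19. Stack: []
LOAD_FAST p → push -19. Stack: [-19]
LOAD_CONST → push 5. Stack: [-19, 5]
BINARY_OP - → -19 - 5 = -24. Stack: [-24]
RETURN_VALUE → return -24.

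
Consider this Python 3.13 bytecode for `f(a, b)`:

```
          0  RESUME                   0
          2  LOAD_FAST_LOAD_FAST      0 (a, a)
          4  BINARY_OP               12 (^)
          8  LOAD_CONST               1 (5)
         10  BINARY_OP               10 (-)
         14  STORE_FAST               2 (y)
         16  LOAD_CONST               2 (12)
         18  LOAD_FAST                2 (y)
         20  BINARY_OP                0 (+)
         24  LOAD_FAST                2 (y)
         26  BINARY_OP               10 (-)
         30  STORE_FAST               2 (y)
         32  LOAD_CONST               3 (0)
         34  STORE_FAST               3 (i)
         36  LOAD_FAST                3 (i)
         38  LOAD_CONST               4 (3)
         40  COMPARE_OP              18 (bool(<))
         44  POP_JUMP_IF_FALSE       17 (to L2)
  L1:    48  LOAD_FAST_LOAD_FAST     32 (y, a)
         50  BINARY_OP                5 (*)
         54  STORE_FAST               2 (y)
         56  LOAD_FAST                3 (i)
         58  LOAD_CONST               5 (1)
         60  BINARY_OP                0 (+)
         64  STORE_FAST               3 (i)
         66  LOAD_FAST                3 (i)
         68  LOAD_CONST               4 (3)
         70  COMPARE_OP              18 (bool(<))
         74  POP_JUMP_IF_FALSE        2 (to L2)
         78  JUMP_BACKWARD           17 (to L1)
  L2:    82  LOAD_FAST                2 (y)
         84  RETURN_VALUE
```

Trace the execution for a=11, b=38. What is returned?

LOAD_FAST_LOAD_FAST a,a → push 11,11. Stack: [11, 11]
BINARY_OP ^ → 11 ^ 11 = 0. Stack: [0]
LOAD_CONST → push 5. Stack: [0, 5]
BINARY_OP - → 0 - 5 = -5. Stack: [-5]
STORE_FAST y → y=-5. Stack: []
LOAD_CONST → push 12. Stack: [12]
LOAD_FAST y → push -5. Stack: [12, -5]
BINARY_OP + → 12 + -5 = 7. Stack: [7]
LOAD_FAST y → push -5. Stack: [7, -5]
BINARY_OP - → 7 - -5 = 12. Stack: [12]
STORE_FAST y → y=12. Stack: []
LOAD_CONST → push 0. Stack: [0]
STORE_FAST i → i=0. Stack: []
LOAD_FAST i → push 0. Stack: [0]
LOAD_CONST → push 3. Stack: [0, 3]
COMPARE_OP bool(<) → 0 vs 3 = True. Stack: [True]
POP_JUMP_IF_FALSE → pop True; no jump. Stack: []
LOAD_FAST_LOAD_FAST y,a → push 12,11. Stack: [12, 11]
BINARY_OP * → 12 * 11 = 132. Stack: [132]
STORE_FAST y → y=132. Stack: []
LOAD_FAST i → push 0. Stack: [0]
LOAD_CONST → push 1. Stack: [0, 1]
BINARY_OP + → 0 + 1 = 1. Stack: [1]
STORE_FAST i → i=1. Stack: []
LOAD_FAST i → push 1. Stack: [1]
LOAD_CONST → push 3. Stack: [1, 3]
COMPARE_OP bool(<) → 1 vs 3 = True. Stack: [True]
POP_JUMP_IF_FALSE → pop True; no jump. Stack: []
LOAD_FAST_LOAD_FAST y,a → push 132,11. Stack: [132, 11]
BINARY_OP * → 132 * 11 = 1452. Stack: [1452]
STORE_FAST y → y=1452. Stack: []
LOAD_FAST i → push 1. Stack: [1]
LOAD_CONST → push 1. Stack: [1, 1]
BINARY_OP + → 1 + 1 = 2. Stack: [2]
STORE_FAST i → i=2. Stack: []
LOAD_FAST i → push 2. Stack: [2]
LOAD_CONST → push 3. Stack: [2, 3]
COMPARE_OP bool(<) → 2 vs 3 = True. Stack: [True]
POP_JUMP_IF_FALSE → pop True; no jump. Stack: []
LOAD_FAST_LOAD_FAST y,a → push 1452,11. Stack: [1452, 11]
BINARY_OP * → 1452 * 11 = 15972. Stack: [15972]
STORE_FAST y → y=15972. Stack: []
LOAD_FAST i → push 2. Stack: [2]
LOAD_CONST → push 1. Stack: [2, 1]
BINARY_OP + → 2 + 1 = 3. Stack: [3]
STORE_FAST i → i=3. Stack: []
LOAD_FAST i → push 3. Stack: [3]
LOAD_CONST → push 3. Stack: [3, 3]
COMPARE_OP bool(<) → 3 vs 3 = False. Stack: [False]
POP_JUMP_IF_FALSE → pop False; jump. Stack: []
LOAD_FAST y → push 15972. Stack: [15972]
RETURN_VALUE → return 15972.

15972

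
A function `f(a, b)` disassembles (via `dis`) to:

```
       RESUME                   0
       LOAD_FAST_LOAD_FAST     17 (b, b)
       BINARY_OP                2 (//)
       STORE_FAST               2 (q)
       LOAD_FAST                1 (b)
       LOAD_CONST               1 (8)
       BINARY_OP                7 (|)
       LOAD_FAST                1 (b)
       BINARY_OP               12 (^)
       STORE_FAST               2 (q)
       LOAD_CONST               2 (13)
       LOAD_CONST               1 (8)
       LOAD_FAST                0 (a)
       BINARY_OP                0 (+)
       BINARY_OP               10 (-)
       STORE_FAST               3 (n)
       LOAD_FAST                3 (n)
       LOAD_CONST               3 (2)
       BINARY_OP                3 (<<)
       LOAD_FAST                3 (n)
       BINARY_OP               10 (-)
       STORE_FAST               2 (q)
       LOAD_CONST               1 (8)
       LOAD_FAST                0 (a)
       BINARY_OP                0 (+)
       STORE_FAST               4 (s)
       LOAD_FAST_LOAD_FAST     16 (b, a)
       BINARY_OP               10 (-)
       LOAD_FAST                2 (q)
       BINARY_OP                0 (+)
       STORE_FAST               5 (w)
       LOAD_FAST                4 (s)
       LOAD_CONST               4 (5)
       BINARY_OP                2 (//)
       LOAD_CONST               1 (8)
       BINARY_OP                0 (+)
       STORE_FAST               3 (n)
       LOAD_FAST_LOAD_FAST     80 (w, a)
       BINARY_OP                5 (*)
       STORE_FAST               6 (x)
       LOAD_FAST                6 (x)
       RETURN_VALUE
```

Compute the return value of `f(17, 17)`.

-612

LOAD_FAST_LOAD_FAST b,b → push 17,17. Stack: [17, 17]
BINARY_OP // → 17 // 17 = 1. Stack: [1]
STORE_FAST q → q=1. Stack: []
LOAD_FAST b → push 17. Stack: [17]
LOAD_CONST → push 8. Stack: [17, 8]
BINARY_OP | → 17 | 8 = 25. Stack: [25]
LOAD_FAST b → push 17. Stack: [25, 17]
BINARY_OP ^ → 25 ^ 17 = 8. Stack: [8]
STORE_FAST q → q=8. Stack: []
LOAD_CONST → push 13. Stack: [13]
LOAD_CONST → push 8. Stack: [13, 8]
LOAD_FAST a → push 17. Stack: [13, 8, 17]
BINARY_OP + → 8 + 17 = 25. Stack: [13, 25]
BINARY_OP - → 13 - 25 = -12. Stack: [-12]
STORE_FAST n → n=-12. Stack: []
LOAD_FAST n → push -12. Stack: [-12]
LOAD_CONST → push 2. Stack: [-12, 2]
BINARY_OP << → -12 << 2 = -48. Stack: [-48]
LOAD_FAST n → push -12. Stack: [-48, -12]
BINARY_OP - → -48 - -12 = -36. Stack: [-36]
STORE_FAST q → q=-36. Stack: []
LOAD_CONST → push 8. Stack: [8]
LOAD_FAST a → push 17. Stack: [8, 17]
BINARY_OP + → 8 + 17 = 25. Stack: [25]
STORE_FAST s → s=25. Stack: []
LOAD_FAST_LOAD_FAST b,a → push 17,17. Stack: [17, 17]
BINARY_OP - → 17 - 17 = 0. Stack: [0]
LOAD_FAST q → push -36. Stack: [0, -36]
BINARY_OP + → 0 + -36 = -36. Stack: [-36]
STORE_FAST w → w=-36. Stack: []
LOAD_FAST s → push 25. Stack: [25]
LOAD_CONST → push 5. Stack: [25, 5]
BINARY_OP // → 25 // 5 = 5. Stack: [5]
LOAD_CONST → push 8. Stack: [5, 8]
BINARY_OP + → 5 + 8 = 13. Stack: [13]
STORE_FAST n → n=13. Stack: []
LOAD_FAST_LOAD_FAST w,a → push -36,17. Stack: [-36, 17]
BINARY_OP * → -36 * 17 = -612. Stack: [-612]
STORE_FAST x → x=-612. Stack: []
LOAD_FAST x → push -612. Stack: [-612]
RETURN_VALUE → return -612.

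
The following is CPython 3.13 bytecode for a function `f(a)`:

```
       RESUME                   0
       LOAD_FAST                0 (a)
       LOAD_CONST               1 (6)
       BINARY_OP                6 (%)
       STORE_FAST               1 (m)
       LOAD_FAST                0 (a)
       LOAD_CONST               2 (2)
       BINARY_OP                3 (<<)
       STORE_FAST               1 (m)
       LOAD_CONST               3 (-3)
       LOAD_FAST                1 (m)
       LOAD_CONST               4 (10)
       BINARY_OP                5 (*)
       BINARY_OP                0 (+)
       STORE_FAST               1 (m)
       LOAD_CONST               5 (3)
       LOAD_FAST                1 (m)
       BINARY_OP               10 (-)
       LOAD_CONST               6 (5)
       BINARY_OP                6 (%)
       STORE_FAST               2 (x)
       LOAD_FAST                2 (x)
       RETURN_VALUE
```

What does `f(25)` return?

LOAD_FAST a → push 25. Stack: [25]
LOAD_CONST → push 6. Stack: [25, 6]
BINARY_OP % → 25 % 6 = 1. Stack: [1]
STORE_FAST m → m=1. Stack: []
LOAD_FAST a → push 25. Stack: [25]
LOAD_CONST → push 2. Stack: [25, 2]
BINARY_OP << → 25 << 2 = 100. Stack: [100]
STORE_FAST m → m=100. Stack: []
LOAD_CONST → push -3. Stack: [-3]
LOAD_FAST m → push 100. Stack: [-3, 100]
LOAD_CONST → push 10. Stack: [-3, 100, 10]
BINARY_OP * → 100 * 10 = 1000. Stack: [-3, 1000]
BINARY_OP + → -3 + 1000 = 997. Stack: [997]
STORE_FAST m → m=997. Stack: []
LOAD_CONST → push 3. Stack: [3]
LOAD_FAST m → push 997. Stack: [3, 997]
BINARY_OP - → 3 - 997 = -994. Stack: [-994]
LOAD_CONST → push 5. Stack: [-994, 5]
BINARY_OP % → -994 % 5 = 1. Stack: [1]
STORE_FAST x → x=1. Stack: []
LOAD_FAST x → push 1. Stack: [1]
RETURN_VALUE → return 1.

1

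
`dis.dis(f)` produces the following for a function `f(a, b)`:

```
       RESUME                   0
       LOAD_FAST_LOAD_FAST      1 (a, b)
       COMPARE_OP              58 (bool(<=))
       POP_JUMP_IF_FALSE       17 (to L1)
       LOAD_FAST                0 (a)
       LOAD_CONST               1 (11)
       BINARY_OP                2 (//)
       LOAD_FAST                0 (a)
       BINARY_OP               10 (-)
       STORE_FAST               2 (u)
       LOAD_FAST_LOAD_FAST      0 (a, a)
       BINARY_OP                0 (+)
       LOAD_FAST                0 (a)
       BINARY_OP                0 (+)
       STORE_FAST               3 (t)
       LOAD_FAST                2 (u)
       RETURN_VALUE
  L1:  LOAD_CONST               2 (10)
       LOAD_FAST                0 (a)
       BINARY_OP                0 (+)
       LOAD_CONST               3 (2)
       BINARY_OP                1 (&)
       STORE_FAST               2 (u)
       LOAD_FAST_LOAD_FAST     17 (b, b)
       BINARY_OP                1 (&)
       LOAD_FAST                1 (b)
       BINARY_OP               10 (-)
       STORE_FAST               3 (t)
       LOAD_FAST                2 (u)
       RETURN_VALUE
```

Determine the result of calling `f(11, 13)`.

-10

LOAD_FAST_LOAD_FAST a,b → push 11,13. Stack: [11, 13]
COMPARE_OP bool(<=) → 11 vs 13 = True. Stack: [True]
POP_JUMP_IF_FALSE → pop True; no jump. Stack: []
LOAD_FAST a → push 11. Stack: [11]
LOAD_CONST → push 11. Stack: [11, 11]
BINARY_OP // → 11 // 11 = 1. Stack: [1]
LOAD_FAST a → push 11. Stack: [1, 11]
BINARY_OP - → 1 - 11 = -10. Stack: [-10]
STORE_FAST u → u=-10. Stack: []
LOAD_FAST_LOAD_FAST a,a → push 11,11. Stack: [11, 11]
BINARY_OP + → 11 + 11 = 22. Stack: [22]
LOAD_FAST a → push 11. Stack: [22, 11]
BINARY_OP + → 22 + 11 = 33. Stack: [33]
STORE_FAST t → t=33. Stack: []
LOAD_FAST u → push -10. Stack: [-10]
RETURN_VALUE → return -10.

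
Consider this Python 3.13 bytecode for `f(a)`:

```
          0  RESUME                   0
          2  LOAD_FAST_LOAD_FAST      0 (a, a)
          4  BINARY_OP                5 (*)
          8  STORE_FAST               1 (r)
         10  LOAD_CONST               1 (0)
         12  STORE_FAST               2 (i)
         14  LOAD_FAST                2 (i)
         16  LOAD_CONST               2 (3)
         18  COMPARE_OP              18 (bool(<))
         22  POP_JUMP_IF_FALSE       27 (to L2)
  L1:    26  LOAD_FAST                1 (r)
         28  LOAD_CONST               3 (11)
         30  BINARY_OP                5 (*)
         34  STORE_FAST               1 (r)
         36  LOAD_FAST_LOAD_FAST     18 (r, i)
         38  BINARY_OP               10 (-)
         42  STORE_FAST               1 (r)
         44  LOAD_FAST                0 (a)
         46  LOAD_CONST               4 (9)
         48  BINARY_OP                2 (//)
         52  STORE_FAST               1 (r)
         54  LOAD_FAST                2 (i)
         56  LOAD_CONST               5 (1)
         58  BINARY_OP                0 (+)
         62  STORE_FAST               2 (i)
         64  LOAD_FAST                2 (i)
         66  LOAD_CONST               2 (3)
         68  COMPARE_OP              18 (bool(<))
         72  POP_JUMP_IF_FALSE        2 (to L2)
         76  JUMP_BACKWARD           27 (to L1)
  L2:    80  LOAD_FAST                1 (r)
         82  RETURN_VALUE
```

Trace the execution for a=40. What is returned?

LOAD_FAST_LOAD_FAST a,a → push 40,40
BINARY_OP * → 40 * 40 = 1600
STORE_FAST r → r=1600
LOAD_CONST → push 0
STORE_FAST i → i=0
LOAD_FAST i → push 0
LOAD_CONST → push 3
COMPARE_OP bool(<) → 0 vs 3 = True
POP_JUMP_IF_FALSE → pop True; no jump
LOAD_FAST r → push 1600
LOAD_CONST → push 11
BINARY_OP * → 1600 * 11 = 17600
STORE_FAST r → r=17600
LOAD_FAST_LOAD_FAST r,i → push 17600,0
BINARY_OP - → 17600 - 0 = 17600
STORE_FAST r → r=17600
LOAD_FAST a → push 40
LOAD_CONST → push 9
BINARY_OP // → 40 // 9 = 4
STORE_FAST r → r=4
LOAD_FAST i → push 0
LOAD_CONST → push 1
BINARY_OP + → 0 + 1 = 1
STORE_FAST i → i=1
LOAD_FAST i → push 1
LOAD_CONST → push 3
COMPARE_OP bool(<) → 1 vs 3 = True
POP_JUMP_IF_FALSE → pop True; no jump
LOAD_FAST r → push 4
LOAD_CONST → push 11
BINARY_OP * → 4 * 11 = 44
STORE_FAST r → r=44
LOAD_FAST_LOAD_FAST r,i → push 44,1
BINARY_OP - → 44 - 1 = 43
STORE_FAST r → r=43
LOAD_FAST a → push 40
LOAD_CONST → push 9
BINARY_OP // → 40 // 9 = 4
STORE_FAST r → r=4
LOAD_FAST i → push 1
LOAD_CONST → push 1
BINARY_OP + → 1 + 1 = 2
STORE_FAST i → i=2
LOAD_FAST i → push 2
LOAD_CONST → push 3
COMPARE_OP bool(<) → 2 vs 3 = True
POP_JUMP_IF_FALSE → pop True; no jump
LOAD_FAST r → push 4
LOAD_CONST → push 11
BINARY_OP * → 4 * 11 = 44
STORE_FAST r → r=44
LOAD_FAST_LOAD_FAST r,i → push 44,2
BINARY_OP - → 44 - 2 = 42
STORE_FAST r → r=42
LOAD_FAST a → push 40
LOAD_CONST → push 9
BINARY_OP // → 40 // 9 = 4
STORE_FAST r → r=4
LOAD_FAST i → push 2
LOAD_CONST → push 1
BINARY_OP + → 2 + 1 = 3
STORE_FAST i → i=3
LOAD_FAST i → push 3
LOAD_CONST → push 3
COMPARE_OP bool(<) → 3 vs 3 = False
POP_JUMP_IF_FALSE → pop False; jump
LOAD_FAST r → push 4
RETURN_VALUE → return 4.

4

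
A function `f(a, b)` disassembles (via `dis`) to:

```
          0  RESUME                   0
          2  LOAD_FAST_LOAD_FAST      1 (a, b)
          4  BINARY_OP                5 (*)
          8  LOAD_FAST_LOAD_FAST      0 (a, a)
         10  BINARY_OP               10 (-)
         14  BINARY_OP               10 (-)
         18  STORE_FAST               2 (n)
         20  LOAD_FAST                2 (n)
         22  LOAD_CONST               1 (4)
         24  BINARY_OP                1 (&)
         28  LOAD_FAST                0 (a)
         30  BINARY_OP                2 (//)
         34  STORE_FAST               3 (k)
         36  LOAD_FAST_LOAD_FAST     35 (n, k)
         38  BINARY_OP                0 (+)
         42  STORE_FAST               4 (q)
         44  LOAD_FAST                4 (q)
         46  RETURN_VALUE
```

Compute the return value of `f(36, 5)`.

180

LOAD_FAST_LOAD_FAST a,b → push 36,5. Stack: [36, 5]
BINARY_OP * → 36 * 5 = 180. Stack: [180]
LOAD_FAST_LOAD_FAST a,a → push 36,36. Stack: [180, 36, 36]
BINARY_OP - → 36 - 36 = 0. Stack: [180, 0]
BINARY_OP - → 180 - 0 = 180. Stack: [180]
STORE_FAST n → n=180. Stack: []
LOAD_FAST n → push 180. Stack: [180]
LOAD_CONST → push 4. Stack: [180, 4]
BINARY_OP & → 180 & 4 = 4. Stack: [4]
LOAD_FAST a → push 36. Stack: [4, 36]
BINARY_OP // → 4 // 36 = 0. Stack: [0]
STORE_FAST k → k=0. Stack: []
LOAD_FAST_LOAD_FAST n,k → push 180,0. Stack: [180, 0]
BINARY_OP + → 180 + 0 = 180. Stack: [180]
STORE_FAST q → q=180. Stack: []
LOAD_FAST q → push 180. Stack: [180]
RETURN_VALUE → return 180.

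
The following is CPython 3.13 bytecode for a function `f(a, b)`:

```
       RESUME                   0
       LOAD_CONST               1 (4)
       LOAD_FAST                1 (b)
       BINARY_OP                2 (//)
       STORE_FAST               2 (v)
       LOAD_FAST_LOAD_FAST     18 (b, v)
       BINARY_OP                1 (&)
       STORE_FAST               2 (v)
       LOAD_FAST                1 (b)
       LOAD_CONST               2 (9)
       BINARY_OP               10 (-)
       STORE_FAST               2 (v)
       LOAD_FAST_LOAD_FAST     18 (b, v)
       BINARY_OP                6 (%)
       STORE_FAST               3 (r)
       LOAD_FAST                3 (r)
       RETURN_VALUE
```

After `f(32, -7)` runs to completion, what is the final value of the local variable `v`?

-16

LOAD_CONST → push 4. Stack: [4]
LOAD_FAST b → push -7. Stack: [4, -7]
BINARY_OP // → 4 // -7 = -1. Stack: [-1]
STORE_FAST v → v=-1. Stack: []
LOAD_FAST_LOAD_FAST b,v → push -7,-1. Stack: [-7, -1]
BINARY_OP & → -7 & -1 = -7. Stack: [-7]
STORE_FAST v → v=-7. Stack: []
LOAD_FAST b → push -7. Stack: [-7]
LOAD_CONST → push 9. Stack: [-7, 9]
BINARY_OP - → -7 - 9 = -16. Stack: [-16]
STORE_FAST v → v=-16. Stack: []
LOAD_FAST_LOAD_FAST b,v → push -7,-16. Stack: [-7, -16]
BINARY_OP % → -7 % -16 = -7. Stack: [-7]
STORE_FAST r → r=-7. Stack: []
LOAD_FAST r → push -7. Stack: [-7]
RETURN_VALUE → return -7.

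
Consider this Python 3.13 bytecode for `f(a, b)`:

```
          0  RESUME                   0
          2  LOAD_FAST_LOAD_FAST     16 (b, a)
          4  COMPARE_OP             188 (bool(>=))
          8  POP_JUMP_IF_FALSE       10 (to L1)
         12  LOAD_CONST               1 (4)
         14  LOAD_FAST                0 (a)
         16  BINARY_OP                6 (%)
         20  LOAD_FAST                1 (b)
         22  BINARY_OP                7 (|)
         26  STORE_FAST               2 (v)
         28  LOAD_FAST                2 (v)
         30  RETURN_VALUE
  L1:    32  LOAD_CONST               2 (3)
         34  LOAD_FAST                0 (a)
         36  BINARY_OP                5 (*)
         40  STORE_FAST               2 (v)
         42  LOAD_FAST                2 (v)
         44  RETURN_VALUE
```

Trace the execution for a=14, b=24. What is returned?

LOAD_FAST_LOAD_FAST b,a → push 24,14. Stack: [24, 14]
COMPARE_OP bool(>=) → 24 vs 14 = True. Stack: [True]
POP_JUMP_IF_FALSE → pop True; no jump. Stack: []
LOAD_CONST → push 4. Stack: [4]
LOAD_FAST a → push 14. Stack: [4, 14]
BINARY_OP % → 4 % 14 = 4. Stack: [4]
LOAD_FAST b → push 24. Stack: [4, 24]
BINARY_OP | → 4 | 24 = 28. Stack: [28]
STORE_FAST v → v=28. Stack: []
LOAD_FAST v → push 28. Stack: [28]
RETURN_VALUE → return 28.

28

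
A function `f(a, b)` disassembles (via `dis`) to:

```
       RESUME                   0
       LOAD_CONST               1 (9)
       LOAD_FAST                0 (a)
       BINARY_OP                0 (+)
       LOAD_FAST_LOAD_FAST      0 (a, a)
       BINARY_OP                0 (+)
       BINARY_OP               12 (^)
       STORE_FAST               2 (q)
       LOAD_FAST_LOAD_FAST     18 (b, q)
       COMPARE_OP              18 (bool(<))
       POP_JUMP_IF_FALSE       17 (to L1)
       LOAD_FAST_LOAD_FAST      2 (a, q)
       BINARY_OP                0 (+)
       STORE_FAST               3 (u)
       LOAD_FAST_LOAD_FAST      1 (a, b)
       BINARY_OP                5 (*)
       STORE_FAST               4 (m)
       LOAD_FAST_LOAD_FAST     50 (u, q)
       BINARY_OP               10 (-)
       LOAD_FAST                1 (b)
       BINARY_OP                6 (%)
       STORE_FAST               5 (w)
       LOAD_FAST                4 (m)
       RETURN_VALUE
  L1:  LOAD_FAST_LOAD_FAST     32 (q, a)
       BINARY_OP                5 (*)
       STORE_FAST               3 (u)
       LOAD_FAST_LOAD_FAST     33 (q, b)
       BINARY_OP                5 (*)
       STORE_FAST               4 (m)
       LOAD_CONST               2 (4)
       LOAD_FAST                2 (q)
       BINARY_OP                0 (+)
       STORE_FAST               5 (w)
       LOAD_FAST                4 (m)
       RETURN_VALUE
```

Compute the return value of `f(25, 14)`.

350

LOAD_CONST → push 9. Stack: [9]
LOAD_FAST a → push 25. Stack: [9, 25]
BINARY_OP + → 9 + 25 = 34. Stack: [34]
LOAD_FAST_LOAD_FAST a,a → push 25,25. Stack: [34, 25, 25]
BINARY_OP + → 25 + 25 = 50. Stack: [34, 50]
BINARY_OP ^ → 34 ^ 50 = 16. Stack: [16]
STORE_FAST q → q=16. Stack: []
LOAD_FAST_LOAD_FAST b,q → push 14,16. Stack: [14, 16]
COMPARE_OP bool(<) → 14 vs 16 = True. Stack: [True]
POP_JUMP_IF_FALSE → pop True; no jump. Stack: []
LOAD_FAST_LOAD_FAST a,q → push 25,16. Stack: [25, 16]
BINARY_OP + → 25 + 16 = 41. Stack: [41]
STORE_FAST u → u=41. Stack: []
LOAD_FAST_LOAD_FAST a,b → push 25,14. Stack: [25, 14]
BINARY_OP * → 25 * 14 = 350. Stack: [350]
STORE_FAST m → m=350. Stack: []
LOAD_FAST_LOAD_FAST u,q → push 41,16. Stack: [41, 16]
BINARY_OP - → 41 - 16 = 25. Stack: [25]
LOAD_FAST b → push 14. Stack: [25, 14]
BINARY_OP % → 25 % 14 = 11. Stack: [11]
STORE_FAST w → w=11. Stack: []
LOAD_FAST m → push 350. Stack: [350]
RETURN_VALUE → return 350.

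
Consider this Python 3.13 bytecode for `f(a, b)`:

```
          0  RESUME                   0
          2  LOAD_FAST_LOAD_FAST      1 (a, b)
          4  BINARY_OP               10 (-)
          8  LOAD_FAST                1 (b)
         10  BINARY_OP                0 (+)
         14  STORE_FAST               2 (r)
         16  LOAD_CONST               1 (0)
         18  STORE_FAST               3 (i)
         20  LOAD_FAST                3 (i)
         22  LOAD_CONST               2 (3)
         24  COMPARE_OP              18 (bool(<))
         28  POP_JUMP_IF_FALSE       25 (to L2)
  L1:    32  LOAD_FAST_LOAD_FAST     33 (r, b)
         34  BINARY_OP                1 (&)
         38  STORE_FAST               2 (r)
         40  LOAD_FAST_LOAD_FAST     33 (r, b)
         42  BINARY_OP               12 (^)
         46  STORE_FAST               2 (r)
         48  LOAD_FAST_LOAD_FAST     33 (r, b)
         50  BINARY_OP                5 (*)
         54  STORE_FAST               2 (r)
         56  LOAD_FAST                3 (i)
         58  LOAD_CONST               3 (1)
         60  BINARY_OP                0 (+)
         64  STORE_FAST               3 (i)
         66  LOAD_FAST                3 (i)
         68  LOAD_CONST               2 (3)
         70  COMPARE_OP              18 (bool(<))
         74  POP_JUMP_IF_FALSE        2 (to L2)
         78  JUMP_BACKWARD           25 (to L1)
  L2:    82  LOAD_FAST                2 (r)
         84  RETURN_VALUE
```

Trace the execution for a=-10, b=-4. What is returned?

-432

LOAD_FAST_LOAD_FAST a,b → push -10,-4
BINARY_OP - → -10 - -4 = -6
LOAD_FAST b → push -4
BINARY_OP + → -6 + -4 = -10
STORE_FAST r → r=-10
LOAD_CONST → push 0
STORE_FAST i → i=0
LOAD_FAST i → push 0
LOAD_CONST → push 3
COMPARE_OP bool(<) → 0 vs 3 = True
POP_JUMP_IF_FALSE → pop True; no jump
LOAD_FAST_LOAD_FAST r,b → push -10,-4
BINARY_OP & → -10 & -4 = -12
STORE_FAST r → r=-12
LOAD_FAST_LOAD_FAST r,b → push -12,-4
BINARY_OP ^ → -12 ^ -4 = 8
STORE_FAST r → r=8
LOAD_FAST_LOAD_FAST r,b → push 8,-4
BINARY_OP * → 8 * -4 = -32
STORE_FAST r → r=-32
LOAD_FAST i → push 0
LOAD_CONST → push 1
BINARY_OP + → 0 + 1 = 1
STORE_FAST i → i=1
LOAD_FAST i → push 1
LOAD_CONST → push 3
COMPARE_OP bool(<) → 1 vs 3 = True
POP_JUMP_IF_FALSE → pop True; no jump
LOAD_FAST_LOAD_FAST r,b → push -32,-4
BINARY_OP & → -32 & -4 = -32
STORE_FAST r → r=-32
LOAD_FAST_LOAD_FAST r,b → push -32,-4
BINARY_OP ^ → -32 ^ -4 = 28
STORE_FAST r → r=28
LOAD_FAST_LOAD_FAST r,b → push 28,-4
BINARY_OP * → 28 * -4 = -112
STORE_FAST r → r=-112
LOAD_FAST i → push 1
LOAD_CONST → push 1
BINARY_OP + → 1 + 1 = 2
STORE_FAST i → i=2
LOAD_FAST i → push 2
LOAD_CONST → push 3
COMPARE_OP bool(<) → 2 vs 3 = True
POP_JUMP_IF_FALSE → pop True; no jump
LOAD_FAST_LOAD_FAST r,b → push -112,-4
BINARY_OP & → -112 & -4 = -112
STORE_FAST r → r=-112
LOAD_FAST_LOAD_FAST r,b → push -112,-4
BINARY_OP ^ → -112 ^ -4 = 108
STORE_FAST r → r=108
LOAD_FAST_LOAD_FAST r,b → push 108,-4
BINARY_OP * → 108 * -4 = -432
STORE_FAST r → r=-432
LOAD_FAST i → push 2
LOAD_CONST → push 1
BINARY_OP + → 2 + 1 = 3
STORE_FAST i → i=3
LOAD_FAST i → push 3
LOAD_CONST → push 3
COMPARE_OP bool(<) → 3 vs 3 = False
POP_JUMP_IF_FALSE → pop False; jump
LOAD_FAST r → push -432
RETURN_VALUE → return -432.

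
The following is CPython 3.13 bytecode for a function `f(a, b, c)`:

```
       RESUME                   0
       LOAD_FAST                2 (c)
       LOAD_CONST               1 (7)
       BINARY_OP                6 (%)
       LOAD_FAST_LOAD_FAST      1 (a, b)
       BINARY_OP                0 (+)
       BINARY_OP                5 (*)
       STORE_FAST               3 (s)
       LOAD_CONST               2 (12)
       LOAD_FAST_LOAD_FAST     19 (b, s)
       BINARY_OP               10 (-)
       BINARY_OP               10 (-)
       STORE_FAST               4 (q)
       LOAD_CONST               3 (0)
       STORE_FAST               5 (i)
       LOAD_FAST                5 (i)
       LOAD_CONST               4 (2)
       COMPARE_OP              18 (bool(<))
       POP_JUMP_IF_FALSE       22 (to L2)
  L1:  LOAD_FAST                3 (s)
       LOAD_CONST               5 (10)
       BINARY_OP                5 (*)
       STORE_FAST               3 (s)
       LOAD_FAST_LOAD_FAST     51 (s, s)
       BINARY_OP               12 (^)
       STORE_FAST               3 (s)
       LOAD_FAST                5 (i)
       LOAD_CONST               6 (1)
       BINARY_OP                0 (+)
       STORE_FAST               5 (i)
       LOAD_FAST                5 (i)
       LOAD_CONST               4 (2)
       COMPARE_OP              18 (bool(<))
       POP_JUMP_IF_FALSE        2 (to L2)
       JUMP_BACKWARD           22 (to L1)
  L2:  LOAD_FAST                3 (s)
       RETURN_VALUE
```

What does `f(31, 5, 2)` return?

LOAD_FAST c → push 2. Stack: [2]
LOAD_CONST → push 7. Stack: [2, 7]
BINARY_OP % → 2 % 7 = 2. Stack: [2]
LOAD_FAST_LOAD_FAST a,b → push 31,5. Stack: [2, 31, 5]
BINARY_OP + → 31 + 5 = 36. Stack: [2, 36]
BINARY_OP * → 2 * 36 = 72. Stack: [72]
STORE_FAST s → s=72. Stack: []
LOAD_CONST → push 12. Stack: [12]
LOAD_FAST_LOAD_FAST b,s → push 5,72. Stack: [12, 5, 72]
BINARY_OP - → 5 - 72 = -67. Stack: [12, -67]
BINARY_OP - → 12 - -67 = 79. Stack: [79]
STORE_FAST q → q=79. Stack: []
LOAD_CONST → push 0. Stack: [0]
STORE_FAST i → i=0. Stack: []
LOAD_FAST i → push 0. Stack: [0]
LOAD_CONST → push 2. Stack: [0, 2]
COMPARE_OP bool(<) → 0 vs 2 = True. Stack: [True]
POP_JUMP_IF_FALSE → pop True; no jump. Stack: []
LOAD_FAST s → push 72. Stack: [72]
LOAD_CONST → push 10. Stack: [72, 10]
BINARY_OP * → 72 * 10 = 720. Stack: [720]
STORE_FAST s → s=720. Stack: []
LOAD_FAST_LOAD_FAST s,s → push 720,720. Stack: [720, 720]
BINARY_OP ^ → 720 ^ 720 = 0. Stack: [0]
STORE_FAST s → s=0. Stack: []
LOAD_FAST i → push 0. Stack: [0]
LOAD_CONST → push 1. Stack: [0, 1]
BINARY_OP + → 0 + 1 = 1. Stack: [1]
STORE_FAST i → i=1. Stack: []
LOAD_FAST i → push 1. Stack: [1]
LOAD_CONST → push 2. Stack: [1, 2]
COMPARE_OP bool(<) → 1 vs 2 = True. Stack: [True]
POP_JUMP_IF_FALSE → pop True; no jump. Stack: []
LOAD_FAST s → push 0. Stack: [0]
LOAD_CONST → push 10. Stack: [0, 10]
BINARY_OP * → 0 * 10 = 0. Stack: [0]
STORE_FAST s → s=0. Stack: []
LOAD_FAST_LOAD_FAST s,s → push 0,0. Stack: [0, 0]
BINARY_OP ^ → 0 ^ 0 = 0. Stack: [0]
STORE_FAST s → s=0. Stack: []
LOAD_FAST i → push 1. Stack: [1]
LOAD_CONST → push 1. Stack: [1, 1]
BINARY_OP + → 1 + 1 = 2. Stack: [2]
STORE_FAST i → i=2. Stack: []
LOAD_FAST i → push 2. Stack: [2]
LOAD_CONST → push 2. Stack: [2, 2]
COMPARE_OP bool(<) → 2 vs 2 = False. Stack: [False]
POP_JUMP_IF_FALSE → pop False; jump. Stack: []
LOAD_FAST s → push 0. Stack: [0]
RETURN_VALUE → return 0.

0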